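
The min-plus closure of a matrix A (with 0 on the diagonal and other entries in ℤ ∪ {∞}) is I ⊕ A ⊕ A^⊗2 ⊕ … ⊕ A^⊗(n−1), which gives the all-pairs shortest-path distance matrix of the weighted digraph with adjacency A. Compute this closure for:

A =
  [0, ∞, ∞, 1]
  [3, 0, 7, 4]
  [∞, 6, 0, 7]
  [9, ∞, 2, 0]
Closure =
  [0, 9, 3, 1]
  [3, 0, 6, 4]
  [9, 6, 0, 7]
  [9, 8, 2, 0]

This is the Floyd-Warshall all-pairs shortest-path computation. For each intermediate vertex k = 0, 1, …, 3, update dist[i][j] ← min(dist[i][j], dist[i][k] + dist[k][j]). The final matrix gives, for each (i, j), the minimum total weight of any directed path from i to j (possibly empty when i = j).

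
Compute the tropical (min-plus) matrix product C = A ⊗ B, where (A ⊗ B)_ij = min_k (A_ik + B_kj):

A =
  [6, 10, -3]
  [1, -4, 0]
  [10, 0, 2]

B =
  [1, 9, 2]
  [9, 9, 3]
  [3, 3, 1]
A ⊗ B =
  [0, 0, -2]
  [2, 3, -1]
  [5, 5, 3]

Apply the min-plus product entry-by-entry:
  C[0][0] = min over k of (A[0][0] + B[0][0] = 6 + 1 = 7, A[0][1] + B[1][0] = 10 + 9 = 19, A[0][2] + B[2][0] = -3 + 3 = 0) = 0 (attained at k = 2)
  C[0][1] = min over k of (A[0][0] + B[0][1] = 6 + 9 = 15, A[0][1] + B[1][1] = 10 + 9 = 19, A[0][2] + B[2][1] = -3 + 3 = 0) = 0 (attained at k = 2)
  C[0][2] = min over k of (A[0][0] + B[0][2] = 6 + 2 = 8, A[0][1] + B[1][2] = 10 + 3 = 13, A[0][2] + B[2][2] = -3 + 1 = -2) = -2 (attained at k = 2)
  C[1][0] = min over k of (A[1][0] + B[0][0] = 1 + 1 = 2, A[1][1] + B[1][0] = -4 + 9 = 5, A[1][2] + B[2][0] = 0 + 3 = 3) = 2 (attained at k = 0)
  C[1][1] = min over k of (A[1][0] + B[0][1] = 1 + 9 = 10, A[1][1] + B[1][1] = -4 + 9 = 5, A[1][2] + B[2][1] = 0 + 3 = 3) = 3 (attained at k = 2)
  C[1][2] = min over k of (A[1][0] + B[0][2] = 1 + 2 = 3, A[1][1] + B[1][2] = -4 + 3 = -1, A[1][2] + B[2][2] = 0 + 1 = 1) = -1 (attained at k = 1)
  C[2][0] = min over k of (A[2][0] + B[0][0] = 10 + 1 = 11, A[2][1] + B[1][0] = 0 + 9 = 9, A[2][2] + B[2][0] = 2 + 3 = 5) = 5 (attained at k = 2)
  C[2][1] = min over k of (A[2][0] + B[0][1] = 10 + 9 = 19, A[2][1] + B[1][1] = 0 + 9 = 9, A[2][2] + B[2][1] = 2 + 3 = 5) = 5 (attained at k = 2)
  C[2][2] = min over k of (A[2][0] + B[0][2] = 10 + 2 = 12, A[2][1] + B[1][2] = 0 + 3 = 3, A[2][2] + B[2][2] = 2 + 1 = 3) = 3 (attained at k = 1)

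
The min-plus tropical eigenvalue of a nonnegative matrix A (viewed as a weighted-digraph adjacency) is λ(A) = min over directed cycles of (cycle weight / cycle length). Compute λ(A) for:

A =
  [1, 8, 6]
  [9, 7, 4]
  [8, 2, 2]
λ(A) = 1

Enumerate directed cycles and compute their means (weight / length). Sample:
  cycle 0 → 0: weight = 1, length = 1, mean = 1/1 ≈ 1.000
  cycle 1 → 1: weight = 7, length = 1, mean = 7/1 ≈ 7.000
  cycle 2 → 2: weight = 2, length = 1, mean = 2/1 ≈ 2.000
  cycle 0 → 1 → 0: weight = 17, length = 2, mean = 17/2 ≈ 8.500
  cycle 0 → 2 → 0: weight = 14, length = 2, mean = 14/2 ≈ 7.000
  cycle 1 → 0 → 1: weight = 17, length = 2, mean = 17/2 ≈ 8.500
Minimum mean = 1.000, attained e.g. along the cycle 0 → 0 with weight 1 and length 1. So λ(A) = 1/1 = 1.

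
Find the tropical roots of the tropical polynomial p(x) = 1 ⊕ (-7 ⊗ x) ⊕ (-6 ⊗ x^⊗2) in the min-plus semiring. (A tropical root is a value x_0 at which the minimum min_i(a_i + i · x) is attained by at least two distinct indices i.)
Roots: {-1, 8}

Each tropical root is a break point of the lower envelope of the lines y = a_i + i · x (there are 3 lines, with slopes 0, 1, ..., 2). Only the lines that attain the minimum somewhere contribute to roots; other lines are dominated. Here the surviving (envelope) indices are i = 2, i = 1, i = 0.
Intersections between consecutive envelope lines give the roots: for adjacent envelope indices i < j the intersection is x = (a_i − a_j) / (j − i). Reading off the sorted break points: {-1, 8}.
Verification: at each break x_0, at least two indices attain the minimum of min_i(a_i + i · x_0).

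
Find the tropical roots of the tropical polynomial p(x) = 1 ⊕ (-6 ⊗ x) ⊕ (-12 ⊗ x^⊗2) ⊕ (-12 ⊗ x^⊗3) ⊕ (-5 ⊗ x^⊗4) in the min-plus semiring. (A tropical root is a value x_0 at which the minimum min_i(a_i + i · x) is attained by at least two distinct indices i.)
Roots: {-7, 0, 6, 7}

Each tropical root is a break point of the lower envelope of the lines y = a_i + i · x (there are 5 lines, with slopes 0, 1, ..., 4). Only the lines that attain the minimum somewhere contribute to roots; other lines are dominated. Here the surviving (envelope) indices are i = 4, i = 3, i = 2, i = 1, i = 0.
Intersections between consecutive envelope lines give the roots: for adjacent envelope indices i < j the intersection is x = (a_i − a_j) / (j − i). Reading off the sorted break points: {-7, 0, 6, 7}.
Verification: at each break x_0, at least two indices attain the minimum of min_i(a_i + i · x_0).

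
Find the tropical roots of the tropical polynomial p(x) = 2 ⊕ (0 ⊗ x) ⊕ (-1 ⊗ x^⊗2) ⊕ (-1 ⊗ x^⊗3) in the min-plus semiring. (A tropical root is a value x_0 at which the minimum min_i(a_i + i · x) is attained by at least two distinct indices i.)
Roots: {0, 1, 2}

Each tropical root is a break point of the lower envelope of the lines y = a_i + i · x (there are 4 lines, with slopes 0, 1, ..., 3). Only the lines that attain the minimum somewhere contribute to roots; other lines are dominated. Here the surviving (envelope) indices are i = 3, i = 2, i = 1, i = 0.
Intersections between consecutive envelope lines give the roots: for adjacent envelope indices i < j the intersection is x = (a_i − a_j) / (j − i). Reading off the sorted break points: {0, 1, 2}.
Verification: at each break x_0, at least two indices attain the minimum of min_i(a_i + i · x_0).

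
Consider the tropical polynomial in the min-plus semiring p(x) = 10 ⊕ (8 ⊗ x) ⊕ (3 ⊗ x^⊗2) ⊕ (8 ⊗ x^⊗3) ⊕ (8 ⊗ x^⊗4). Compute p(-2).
p(-2) = -1

A tropical monomial a ⊗ x^⊗i evaluates to a + i · x. Evaluating each term at x = -2:
  Term 0 contributes 10 + 0 · -2 = 10
  Term 1 contributes 8 + 1 · -2 = 6
  Term 2 contributes 3 + 2 · -2 = -1
  Term 3 contributes 8 + 3 · -2 = 2
  Term 4 contributes 8 + 4 · -2 = 0
p(-2) = ⊕ of these = min[10, 6, -1, 2, 0] = -1.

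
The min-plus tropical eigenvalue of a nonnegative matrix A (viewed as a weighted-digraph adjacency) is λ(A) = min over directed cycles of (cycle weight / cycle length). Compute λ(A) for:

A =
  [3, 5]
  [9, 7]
λ(A) = 3

Enumerate directed cycles and compute their means (weight / length). Sample:
  cycle 0 → 0: weight = 3, length = 1, mean = 3/1 ≈ 3.000
  cycle 1 → 1: weight = 7, length = 1, mean = 7/1 ≈ 7.000
  cycle 0 → 1 → 0: weight = 14, length = 2, mean = 14/2 ≈ 7.000
  cycle 1 → 0 → 1: weight = 14, length = 2, mean = 14/2 ≈ 7.000
Minimum mean = 3.000, attained e.g. along the cycle 0 → 0 with weight 3 and length 1. So λ(A) = 3/1 = 3.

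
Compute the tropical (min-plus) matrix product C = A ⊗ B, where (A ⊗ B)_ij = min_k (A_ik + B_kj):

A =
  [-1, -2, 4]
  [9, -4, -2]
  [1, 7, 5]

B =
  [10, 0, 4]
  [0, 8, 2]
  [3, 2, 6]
A ⊗ B =
  [-2, -1, 0]
  [-4, 0, -2]
  [7, 1, 5]

Apply the min-plus product entry-by-entry:
  C[0][0] = min over k of (A[0][0] + B[0][0] = -1 + 10 = 9, A[0][1] + B[1][0] = -2 + 0 = -2, A[0][2] + B[2][0] = 4 + 3 = 7) = -2 (attained at k = 1)
  C[0][1] = min over k of (A[0][0] + B[0][1] = -1 + 0 = -1, A[0][1] + B[1][1] = -2 + 8 = 6, A[0][2] + B[2][1] = 4 + 2 = 6) = -1 (attained at k = 0)
  C[0][2] = min over k of (A[0][0] + B[0][2] = -1 + 4 = 3, A[0][1] + B[1][2] = -2 + 2 = 0, A[0][2] + B[2][2] = 4 + 6 = 10) = 0 (attained at k = 1)
  C[1][0] = min over k of (A[1][0] + B[0][0] = 9 + 10 = 19, A[1][1] + B[1][0] = -4 + 0 = -4, A[1][2] + B[2][0] = -2 + 3 = 1) = -4 (attained at k = 1)
  C[1][1] = min over k of (A[1][0] + B[0][1] = 9 + 0 = 9, A[1][1] + B[1][1] = -4 + 8 = 4, A[1][2] + B[2][1] = -2 + 2 = 0) = 0 (attained at k = 2)
  C[1][2] = min over k of (A[1][0] + B[0][2] = 9 + 4 = 13, A[1][1] + B[1][2] = -4 + 2 = -2, A[1][2] + B[2][2] = -2 + 6 = 4) = -2 (attained at k = 1)
  C[2][0] = min over k of (A[2][0] + B[0][0] = 1 + 10 = 11, A[2][1] + B[1][0] = 7 + 0 = 7, A[2][2] + B[2][0] = 5 + 3 = 8) = 7 (attained at k = 1)
  C[2][1] = min over k of (A[2][0] + B[0][1] = 1 + 0 = 1, A[2][1] + B[1][1] = 7 + 8 = 15, A[2][2] + B[2][1] = 5 + 2 = 7) = 1 (attained at k = 0)
  C[2][2] = min over k of (A[2][0] + B[0][2] = 1 + 4 = 5, A[2][1] + B[1][2] = 7 + 2 = 9, A[2][2] + B[2][2] = 5 + 6 = 11) = 5 (attained at k = 0)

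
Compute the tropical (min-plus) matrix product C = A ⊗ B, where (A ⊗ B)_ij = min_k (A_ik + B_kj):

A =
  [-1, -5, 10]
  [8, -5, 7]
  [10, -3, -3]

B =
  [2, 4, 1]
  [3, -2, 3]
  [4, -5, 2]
A ⊗ B =
  [-2, -7, -2]
  [-2, -7, -2]
  [0, -8, -1]

Apply the min-plus product entry-by-entry:
  C[0][0] = min over k of (A[0][0] + B[0][0] = -1 + 2 = 1, A[0][1] + B[1][0] = -5 + 3 = -2, A[0][2] + B[2][0] = 10 + 4 = 14) = -2 (attained at k = 1)
  C[0][1] = min over k of (A[0][0] + B[0][1] = -1 + 4 = 3, A[0][1] + B[1][1] = -5 + -2 = -7, A[0][2] + B[2][1] = 10 + -5 = 5) = -7 (attained at k = 1)
  C[0][2] = min over k of (A[0][0] + B[0][2] = -1 + 1 = 0, A[0][1] + B[1][2] = -5 + 3 = -2, A[0][2] + B[2][2] = 10 + 2 = 12) = -2 (attained at k = 1)
  C[1][0] = min over k of (A[1][0] + B[0][0] = 8 + 2 = 10, A[1][1] + B[1][0] = -5 + 3 = -2, A[1][2] + B[2][0] = 7 + 4 = 11) = -2 (attained at k = 1)
  C[1][1] = min over k of (A[1][0] + B[0][1] = 8 + 4 = 12, A[1][1] + B[1][1] = -5 + -2 = -7, A[1][2] + B[2][1] = 7 + -5 = 2) = -7 (attained at k = 1)
  C[1][2] = min over k of (A[1][0] + B[0][2] = 8 + 1 = 9, A[1][1] + B[1][2] = -5 + 3 = -2, A[1][2] + B[2][2] = 7 + 2 = 9) = -2 (attained at k = 1)
  C[2][0] = min over k of (A[2][0] + B[0][0] = 10 + 2 = 12, A[2][1] + B[1][0] = -3 + 3 = 0, A[2][2] + B[2][0] = -3 + 4 = 1) = 0 (attained at k = 1)
  C[2][1] = min over k of (A[2][0] + B[0][1] = 10 + 4 = 14, A[2][1] + B[1][1] = -3 + -2 = -5, A[2][2] + B[2][1] = -3 + -5 = -8) = -8 (attained at k = 2)
  C[2][2] = min over k of (A[2][0] + B[0][2] = 10 + 1 = 11, A[2][1] + B[1][2] = -3 + 3 = 0, A[2][2] + B[2][2] = -3 + 2 = -1) = -1 (attained at k = 2)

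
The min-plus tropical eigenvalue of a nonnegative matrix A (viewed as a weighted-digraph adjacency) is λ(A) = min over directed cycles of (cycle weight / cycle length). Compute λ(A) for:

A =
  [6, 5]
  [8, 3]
λ(A) = 3

Enumerate directed cycles and compute their means (weight / length). Sample:
  cycle 0 → 0: weight = 6, length = 1, mean = 6/1 ≈ 6.000
  cycle 1 → 1: weight = 3, length = 1, mean = 3/1 ≈ 3.000
  cycle 0 → 1 → 0: weight = 13, length = 2, mean = 13/2 ≈ 6.500
  cycle 1 → 0 → 1: weight = 13, length = 2, mean = 13/2 ≈ 6.500
Minimum mean = 3.000, attained e.g. along the cycle 1 → 1 with weight 3 and length 1. So λ(A) = 3/1 = 3.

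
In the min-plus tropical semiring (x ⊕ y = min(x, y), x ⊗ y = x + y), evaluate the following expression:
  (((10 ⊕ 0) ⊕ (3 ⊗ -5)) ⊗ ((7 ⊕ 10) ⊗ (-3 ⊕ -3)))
(((10 ⊕ 0) ⊕ (3 ⊗ -5)) ⊗ ((7 ⊕ 10) ⊗ (-3 ⊕ -3))) = 2

Expand innermost to outermost. Recall ⊕ takes the minimum of its arguments and ⊗ takes their sum. Working out the expression (((10 ⊕ 0) ⊕ (3 ⊗ -5)) ⊗ ((7 ⊕ 10) ⊗ (-3 ⊕ -3))) gives 2.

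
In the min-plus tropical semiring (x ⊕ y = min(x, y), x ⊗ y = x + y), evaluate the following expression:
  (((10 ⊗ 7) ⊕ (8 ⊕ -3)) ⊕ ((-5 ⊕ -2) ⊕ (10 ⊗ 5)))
(((10 ⊗ 7) ⊕ (8 ⊕ -3)) ⊕ ((-5 ⊕ -2) ⊕ (10 ⊗ 5))) = -5

Expand innermost to outermost. Recall ⊕ takes the minimum of its arguments and ⊗ takes their sum. Working out the expression (((10 ⊗ 7) ⊕ (8 ⊕ -3)) ⊕ ((-5 ⊕ -2) ⊕ (10 ⊗ 5))) gives -5.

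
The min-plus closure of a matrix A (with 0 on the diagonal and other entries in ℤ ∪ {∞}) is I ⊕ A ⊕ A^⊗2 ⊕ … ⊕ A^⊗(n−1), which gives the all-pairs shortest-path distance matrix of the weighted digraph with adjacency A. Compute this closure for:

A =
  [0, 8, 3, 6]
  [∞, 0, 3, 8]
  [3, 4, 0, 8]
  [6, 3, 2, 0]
Closure =
  [0, 7, 3, 6]
  [6, 0, 3, 8]
  [3, 4, 0, 8]
  [5, 3, 2, 0]

This is the Floyd-Warshall all-pairs shortest-path computation. For each intermediate vertex k = 0, 1, …, 3, update dist[i][j] ← min(dist[i][j], dist[i][k] + dist[k][j]). The final matrix gives, for each (i, j), the minimum total weight of any directed path from i to j (possibly empty when i = j).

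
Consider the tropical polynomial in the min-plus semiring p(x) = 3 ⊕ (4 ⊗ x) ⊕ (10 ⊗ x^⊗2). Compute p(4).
p(4) = 3

A tropical monomial a ⊗ x^⊗i evaluates to a + i · x. Evaluating each term at x = 4:
  Term 0 contributes 3 + 0 · 4 = 3
  Term 1 contributes 4 + 1 · 4 = 8
  Term 2 contributes 10 + 2 · 4 = 18
p(4) = ⊕ of these = min[3, 8, 18] = 3.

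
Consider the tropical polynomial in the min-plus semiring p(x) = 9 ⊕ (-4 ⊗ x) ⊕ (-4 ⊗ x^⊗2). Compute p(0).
p(0) = -4

A tropical monomial a ⊗ x^⊗i evaluates to a + i · x. Evaluating each term at x = 0:
  Term 0 contributes 9 + 0 · 0 = 9
  Term 1 contributes -4 + 1 · 0 = -4
  Term 2 contributes -4 + 2 · 0 = -4
p(0) = ⊕ of these = min[9, -4, -4] = -4.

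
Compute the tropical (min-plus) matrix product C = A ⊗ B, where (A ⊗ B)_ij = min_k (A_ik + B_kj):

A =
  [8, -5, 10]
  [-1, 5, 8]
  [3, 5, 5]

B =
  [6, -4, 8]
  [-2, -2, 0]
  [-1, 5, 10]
A ⊗ B =
  [-7, -7, -5]
  [3, -5, 5]
  [3, -1, 5]

Apply the min-plus product entry-by-entry:
  C[0][0] = min over k of (A[0][0] + B[0][0] = 8 + 6 = 14, A[0][1] + B[1][0] = -5 + -2 = -7, A[0][2] + B[2][0] = 10 + -1 = 9) = -7 (attained at k = 1)
  C[0][1] = min over k of (A[0][0] + B[0][1] = 8 + -4 = 4, A[0][1] + B[1][1] = -5 + -2 = -7, A[0][2] + B[2][1] = 10 + 5 = 15) = -7 (attained at k = 1)
  C[0][2] = min over k of (A[0][0] + B[0][2] = 8 + 8 = 16, A[0][1] + B[1][2] = -5 + 0 = -5, A[0][2] + B[2][2] = 10 + 10 = 20) = -5 (attained at k = 1)
  C[1][0] = min over k of (A[1][0] + B[0][0] = -1 + 6 = 5, A[1][1] + B[1][0] = 5 + -2 = 3, A[1][2] + B[2][0] = 8 + -1 = 7) = 3 (attained at k = 1)
  C[1][1] = min over k of (A[1][0] + B[0][1] = -1 + -4 = -5, A[1][1] + B[1][1] = 5 + -2 = 3, A[1][2] + B[2][1] = 8 + 5 = 13) = -5 (attained at k = 0)
  C[1][2] = min over k of (A[1][0] + B[0][2] = -1 + 8 = 7, A[1][1] + B[1][2] = 5 + 0 = 5, A[1][2] + B[2][2] = 8 + 10 = 18) = 5 (attained at k = 1)
  C[2][0] = min over k of (A[2][0] + B[0][0] = 3 + 6 = 9, A[2][1] + B[1][0] = 5 + -2 = 3, A[2][2] + B[2][0] = 5 + -1 = 4) = 3 (attained at k = 1)
  C[2][1] = min over k of (A[2][0] + B[0][1] = 3 + -4 = -1, A[2][1] + B[1][1] = 5 + -2 = 3, A[2][2] + B[2][1] = 5 + 5 = 10) = -1 (attained at k = 0)
  C[2][2] = min over k of (A[2][0] + B[0][2] = 3 + 8 = 11, A[2][1] + B[1][2] = 5 + 0 = 5, A[2][2] + B[2][2] = 5 + 10 = 15) = 5 (attained at k = 1)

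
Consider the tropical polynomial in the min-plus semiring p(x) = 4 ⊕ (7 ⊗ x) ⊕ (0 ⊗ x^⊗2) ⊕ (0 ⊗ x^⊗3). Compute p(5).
p(5) = 4

A tropical monomial a ⊗ x^⊗i evaluates to a + i · x. Evaluating each term at x = 5:
  Term 0 contributes 4 + 0 · 5 = 4
  Term 1 contributes 7 + 1 · 5 = 12
  Term 2 contributes 0 + 2 · 5 = 10
  Term 3 contributes 0 + 3 · 5 = 15
p(5) = ⊕ of these = min[4, 12, 10, 15] = 4.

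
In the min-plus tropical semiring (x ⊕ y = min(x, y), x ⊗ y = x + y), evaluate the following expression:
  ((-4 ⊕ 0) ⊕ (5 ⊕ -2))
((-4 ⊕ 0) ⊕ (5 ⊕ -2)) = -4

Expand innermost to outermost. Recall ⊕ takes the minimum of its arguments and ⊗ takes their sum. Working out the expression ((-4 ⊕ 0) ⊕ (5 ⊕ -2)) gives -4.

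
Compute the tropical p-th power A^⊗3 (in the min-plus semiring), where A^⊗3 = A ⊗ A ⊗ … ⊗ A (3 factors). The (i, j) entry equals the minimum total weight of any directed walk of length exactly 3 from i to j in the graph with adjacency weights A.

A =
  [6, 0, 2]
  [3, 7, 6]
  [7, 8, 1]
A^⊗3 =
  [9, 3, 4]
  [6, 9, 6]
  [9, 8, 3]

Each entry (A^⊗3)_ij equals the minimum over all length-3 walks i = v_0 → v_1 → … → v_3 = j of Σ_t A[v_t][v_{t+1}]. For example, for (i, j) = (0, 2) we minimise over 9 possible intermediate vertex sequences; the minimum is 4, attained along the walk 0 → 2 → 2 → 2.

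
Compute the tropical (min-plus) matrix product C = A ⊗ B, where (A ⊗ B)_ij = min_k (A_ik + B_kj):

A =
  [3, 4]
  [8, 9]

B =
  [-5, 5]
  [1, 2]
A ⊗ B =
  [-2, 6]
  [3, 11]

Apply the min-plus product entry-by-entry:
  C[0][0] = min over k of (A[0][0] + B[0][0] = 3 + -5 = -2, A[0][1] + B[1][0] = 4 + 1 = 5) = -2 (attained at k = 0)
  C[0][1] = min over k of (A[0][0] + B[0][1] = 3 + 5 = 8, A[0][1] + B[1][1] = 4 + 2 = 6) = 6 (attained at k = 1)
  C[1][0] = min over k of (A[1][0] + B[0][0] = 8 + -5 = 3, A[1][1] + B[1][0] = 9 + 1 = 10) = 3 (attained at k = 0)
  C[1][1] = min over k of (A[1][0] + B[0][1] = 8 + 5 = 13, A[1][1] + B[1][1] = 9 + 2 = 11) = 11 (attained at k = 1)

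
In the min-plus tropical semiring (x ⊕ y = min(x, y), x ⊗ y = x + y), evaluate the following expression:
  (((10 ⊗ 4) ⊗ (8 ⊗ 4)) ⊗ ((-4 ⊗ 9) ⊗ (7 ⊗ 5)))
(((10 ⊗ 4) ⊗ (8 ⊗ 4)) ⊗ ((-4 ⊗ 9) ⊗ (7 ⊗ 5))) = 43

Expand innermost to outermost. Recall ⊕ takes the minimum of its arguments and ⊗ takes their sum. Working out the expression (((10 ⊗ 4) ⊗ (8 ⊗ 4)) ⊗ ((-4 ⊗ 9) ⊗ (7 ⊗ 5))) gives 43.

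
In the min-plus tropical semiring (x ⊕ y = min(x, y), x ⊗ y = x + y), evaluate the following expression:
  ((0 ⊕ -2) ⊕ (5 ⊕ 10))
((0 ⊕ -2) ⊕ (5 ⊕ 10)) = -2

Expand innermost to outermost. Recall ⊕ takes the minimum of its arguments and ⊗ takes their sum. Working out the expression ((0 ⊕ -2) ⊕ (5 ⊕ 10)) gives -2.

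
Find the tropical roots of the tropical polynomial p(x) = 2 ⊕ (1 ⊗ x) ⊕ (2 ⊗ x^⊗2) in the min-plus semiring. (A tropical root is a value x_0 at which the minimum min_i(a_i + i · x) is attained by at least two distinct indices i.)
Roots: {-1, 1}

Each tropical root is a break point of the lower envelope of the lines y = a_i + i · x (there are 3 lines, with slopes 0, 1, ..., 2). Only the lines that attain the minimum somewhere contribute to roots; other lines are dominated. Here the surviving (envelope) indices are i = 2, i = 1, i = 0.
Intersections between consecutive envelope lines give the roots: for adjacent envelope indices i < j the intersection is x = (a_i − a_j) / (j − i). Reading off the sorted break points: {-1, 1}.
Verification: at each break x_0, at least two indices attain the minimum of min_i(a_i + i · x_0).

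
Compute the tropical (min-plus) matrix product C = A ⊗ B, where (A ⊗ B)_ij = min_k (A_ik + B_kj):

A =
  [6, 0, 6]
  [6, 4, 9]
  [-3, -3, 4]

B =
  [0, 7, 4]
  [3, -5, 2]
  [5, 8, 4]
A ⊗ B =
  [3, -5, 2]
  [6, -1, 6]
  [-3, -8, -1]

Apply the min-plus product entry-by-entry:
  C[0][0] = min over k of (A[0][0] + B[0][0] = 6 + 0 = 6, A[0][1] + B[1][0] = 0 + 3 = 3, A[0][2] + B[2][0] = 6 + 5 = 11) = 3 (attained at k = 1)
  C[0][1] = min over k of (A[0][0] + B[0][1] = 6 + 7 = 13, A[0][1] + B[1][1] = 0 + -5 = -5, A[0][2] + B[2][1] = 6 + 8 = 14) = -5 (attained at k = 1)
  C[0][2] = min over k of (A[0][0] + B[0][2] = 6 + 4 = 10, A[0][1] + B[1][2] = 0 + 2 = 2, A[0][2] + B[2][2] = 6 + 4 = 10) = 2 (attained at k = 1)
  C[1][0] = min over k of (A[1][0] + B[0][0] = 6 + 0 = 6, A[1][1] + B[1][0] = 4 + 3 = 7, A[1][2] + B[2][0] = 9 + 5 = 14) = 6 (attained at k = 0)
  C[1][1] = min over k of (A[1][0] + B[0][1] = 6 + 7 = 13, A[1][1] + B[1][1] = 4 + -5 = -1, A[1][2] + B[2][1] = 9 + 8 = 17) = -1 (attained at k = 1)
  C[1][2] = min over k of (A[1][0] + B[0][2] = 6 + 4 = 10, A[1][1] + B[1][2] = 4 + 2 = 6, A[1][2] + B[2][2] = 9 + 4 = 13) = 6 (attained at k = 1)
  C[2][0] = min over k of (A[2][0] + B[0][0] = -3 + 0 = -3, A[2][1] + B[1][0] = -3 + 3 = 0, A[2][2] + B[2][0] = 4 + 5 = 9) = -3 (attained at k = 0)
  C[2][1] = min over k of (A[2][0] + B[0][1] = -3 + 7 = 4, A[2][1] + B[1][1] = -3 + -5 = -8, A[2][2] + B[2][1] = 4 + 8 = 12) = -8 (attained at k = 1)
  C[2][2] = min over k of (A[2][0] + B[0][2] = -3 + 4 = 1, A[2][1] + B[1][2] = -3 + 2 = -1, A[2][2] + B[2][2] = 4 + 4 = 8) = -1 (attained at k = 1)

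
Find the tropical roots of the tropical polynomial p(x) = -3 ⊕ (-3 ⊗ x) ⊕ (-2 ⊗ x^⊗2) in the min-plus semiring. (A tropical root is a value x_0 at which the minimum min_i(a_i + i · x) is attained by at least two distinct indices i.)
Roots: {-1, 0}

Each tropical root is a break point of the lower envelope of the lines y = a_i + i · x (there are 3 lines, with slopes 0, 1, ..., 2). Only the lines that attain the minimum somewhere contribute to roots; other lines are dominated. Here the surviving (envelope) indices are i = 2, i = 1, i = 0.
Intersections between consecutive envelope lines give the roots: for adjacent envelope indices i < j the intersection is x = (a_i − a_j) / (j − i). Reading off the sorted break points: {-1, 0}.
Verification: at each break x_0, at least two indices attain the minimum of min_i(a_i + i · x_0).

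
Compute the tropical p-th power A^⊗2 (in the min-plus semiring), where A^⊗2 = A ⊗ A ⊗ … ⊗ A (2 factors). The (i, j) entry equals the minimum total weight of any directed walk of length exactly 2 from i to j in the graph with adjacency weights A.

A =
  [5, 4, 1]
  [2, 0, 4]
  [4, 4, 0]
A^⊗2 =
  [5, 4, 1]
  [2, 0, 3]
  [4, 4, 0]

Each entry (A^⊗2)_ij equals the minimum over all length-2 walks i = v_0 → v_1 → … → v_2 = j of Σ_t A[v_t][v_{t+1}]. For example, for (i, j) = (0, 2) we minimise over 3 possible intermediate vertex sequences; the minimum is 1, attained along the walk 0 → 2 → 2.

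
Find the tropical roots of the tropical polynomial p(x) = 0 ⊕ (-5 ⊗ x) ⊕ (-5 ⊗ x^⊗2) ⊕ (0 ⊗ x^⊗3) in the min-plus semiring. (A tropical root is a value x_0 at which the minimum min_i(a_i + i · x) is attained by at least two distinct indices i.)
Roots: {-5, 0, 5}

Each tropical root is a break point of the lower envelope of the lines y = a_i + i · x (there are 4 lines, with slopes 0, 1, ..., 3). Only the lines that attain the minimum somewhere contribute to roots; other lines are dominated. Here the surviving (envelope) indices are i = 3, i = 2, i = 1, i = 0.
Intersections between consecutive envelope lines give the roots: for adjacent envelope indices i < j the intersection is x = (a_i − a_j) / (j − i). Reading off the sorted break points: {-5, 0, 5}.
Verification: at each break x_0, at least two indices attain the minimum of min_i(a_i + i · x_0).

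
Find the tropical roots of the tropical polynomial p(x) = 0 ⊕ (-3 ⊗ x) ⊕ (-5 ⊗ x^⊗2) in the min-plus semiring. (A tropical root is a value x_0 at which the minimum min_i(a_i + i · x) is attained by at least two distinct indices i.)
Roots: {2, 3}

Each tropical root is a break point of the lower envelope of the lines y = a_i + i · x (there are 3 lines, with slopes 0, 1, ..., 2). Only the lines that attain the minimum somewhere contribute to roots; other lines are dominated. Here the surviving (envelope) indices are i = 2, i = 1, i = 0.
Intersections between consecutive envelope lines give the roots: for adjacent envelope indices i < j the intersection is x = (a_i − a_j) / (j − i). Reading off the sorted break points: {2, 3}.
Verification: at each break x_0, at least two indices attain the minimum of min_i(a_i + i · x_0).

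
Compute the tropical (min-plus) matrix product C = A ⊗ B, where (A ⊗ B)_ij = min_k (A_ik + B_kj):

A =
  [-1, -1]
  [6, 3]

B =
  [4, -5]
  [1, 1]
A ⊗ B =
  [0, -6]
  [4, 1]

Apply the min-plus product entry-by-entry:
  C[0][0] = min over k of (A[0][0] + B[0][0] = -1 + 4 = 3, A[0][1] + B[1][0] = -1 + 1 = 0) = 0 (attained at k = 1)
  C[0][1] = min over k of (A[0][0] + B[0][1] = -1 + -5 = -6, A[0][1] + B[1][1] = -1 + 1 = 0) = -6 (attained at k = 0)
  C[1][0] = min over k of (A[1][0] + B[0][0] = 6 + 4 = 10, A[1][1] + B[1][0] = 3 + 1 = 4) = 4 (attained at k = 1)
  C[1][1] = min over k of (A[1][0] + B[0][1] = 6 + -5 = 1, A[1][1] + B[1][1] = 3 + 1 = 4) = 1 (attained at k = 0)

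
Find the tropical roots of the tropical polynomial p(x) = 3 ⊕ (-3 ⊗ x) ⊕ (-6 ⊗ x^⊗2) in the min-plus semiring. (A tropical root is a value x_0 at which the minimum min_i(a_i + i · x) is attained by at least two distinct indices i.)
Roots: {3, 6}

Each tropical root is a break point of the lower envelope of the lines y = a_i + i · x (there are 3 lines, with slopes 0, 1, ..., 2). Only the lines that attain the minimum somewhere contribute to roots; other lines are dominated. Here the surviving (envelope) indices are i = 2, i = 1, i = 0.
Intersections between consecutive envelope lines give the roots: for adjacent envelope indices i < j the intersection is x = (a_i − a_j) / (j − i). Reading off the sorted break points: {3, 6}.
Verification: at each break x_0, at least two indices attain the minimum of min_i(a_i + i · x_0).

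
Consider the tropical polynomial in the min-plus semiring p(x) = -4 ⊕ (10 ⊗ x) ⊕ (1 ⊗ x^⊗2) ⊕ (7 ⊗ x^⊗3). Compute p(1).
p(1) = -4

A tropical monomial a ⊗ x^⊗i evaluates to a + i · x. Evaluating each term at x = 1:
  Term 0 contributes -4 + 0 · 1 = -4
  Term 1 contributes 10 + 1 · 1 = 11
  Term 2 contributes 1 + 2 · 1 = 3
  Term 3 contributes 7 + 3 · 1 = 10
p(1) = ⊕ of these = min[-4, 11, 3, 10] = -4.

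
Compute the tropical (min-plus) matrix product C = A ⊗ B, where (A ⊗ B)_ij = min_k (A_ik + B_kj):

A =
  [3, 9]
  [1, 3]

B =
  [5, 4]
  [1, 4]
A ⊗ B =
  [8, 7]
  [4, 5]

Apply the min-plus product entry-by-entry:
  C[0][0] = min over k of (A[0][0] + B[0][0] = 3 + 5 = 8, A[0][1] + B[1][0] = 9 + 1 = 10) = 8 (attained at k = 0)
  C[0][1] = min over k of (A[0][0] + B[0][1] = 3 + 4 = 7, A[0][1] + B[1][1] = 9 + 4 = 13) = 7 (attained at k = 0)
  C[1][0] = min over k of (A[1][0] + B[0][0] = 1 + 5 = 6, A[1][1] + B[1][0] = 3 + 1 = 4) = 4 (attained at k = 1)
  C[1][1] = min over k of (A[1][0] + B[0][1] = 1 + 4 = 5, A[1][1] + B[1][1] = 3 + 4 = 7) = 5 (attained at k = 0)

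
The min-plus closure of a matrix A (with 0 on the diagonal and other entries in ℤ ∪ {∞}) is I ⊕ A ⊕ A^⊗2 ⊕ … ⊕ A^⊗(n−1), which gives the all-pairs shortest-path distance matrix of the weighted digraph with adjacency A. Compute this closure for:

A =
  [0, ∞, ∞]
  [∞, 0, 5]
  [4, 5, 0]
Closure =
  [0, ∞, ∞]
  [9, 0, 5]
  [4, 5, 0]

This is the Floyd-Warshall all-pairs shortest-path computation. For each intermediate vertex k = 0, 1, …, 2, update dist[i][j] ← min(dist[i][j], dist[i][k] + dist[k][j]). The final matrix gives, for each (i, j), the minimum total weight of any directed path from i to j (possibly empty when i = j).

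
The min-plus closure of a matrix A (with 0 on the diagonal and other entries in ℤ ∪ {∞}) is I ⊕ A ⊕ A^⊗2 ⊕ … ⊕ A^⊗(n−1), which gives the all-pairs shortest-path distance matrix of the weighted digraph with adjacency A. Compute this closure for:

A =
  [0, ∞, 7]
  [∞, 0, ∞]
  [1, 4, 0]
Closure =
  [0, 11, 7]
  [∞, 0, ∞]
  [1, 4, 0]

This is the Floyd-Warshall all-pairs shortest-path computation. For each intermediate vertex k = 0, 1, …, 2, update dist[i][j] ← min(dist[i][j], dist[i][k] + dist[k][j]). The final matrix gives, for each (i, j), the minimum total weight of any directed path from i to j (possibly empty when i = j).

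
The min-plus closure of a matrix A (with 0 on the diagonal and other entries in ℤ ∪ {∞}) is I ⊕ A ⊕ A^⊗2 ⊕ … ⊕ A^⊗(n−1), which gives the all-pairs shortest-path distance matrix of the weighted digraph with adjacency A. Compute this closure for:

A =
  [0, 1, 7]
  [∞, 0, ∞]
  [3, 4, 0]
Closure =
  [0, 1, 7]
  [∞, 0, ∞]
  [3, 4, 0]

This is the Floyd-Warshall all-pairs shortest-path computation. For each intermediate vertex k = 0, 1, …, 2, update dist[i][j] ← min(dist[i][j], dist[i][k] + dist[k][j]). The final matrix gives, for each (i, j), the minimum total weight of any directed path from i to j (possibly empty when i = j).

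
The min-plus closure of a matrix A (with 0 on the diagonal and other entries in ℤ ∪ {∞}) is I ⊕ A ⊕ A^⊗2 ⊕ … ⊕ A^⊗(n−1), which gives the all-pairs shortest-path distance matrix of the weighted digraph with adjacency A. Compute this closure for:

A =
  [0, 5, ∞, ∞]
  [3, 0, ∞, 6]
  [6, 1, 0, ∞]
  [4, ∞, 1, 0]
Closure =
  [0, 5, 12, 11]
  [3, 0, 7, 6]
  [4, 1, 0, 7]
  [4, 2, 1, 0]

This is the Floyd-Warshall all-pairs shortest-path computation. For each intermediate vertex k = 0, 1, …, 3, update dist[i][j] ← min(dist[i][j], dist[i][k] + dist[k][j]). The final matrix gives, for each (i, j), the minimum total weight of any directed path from i to j (possibly empty when i = j).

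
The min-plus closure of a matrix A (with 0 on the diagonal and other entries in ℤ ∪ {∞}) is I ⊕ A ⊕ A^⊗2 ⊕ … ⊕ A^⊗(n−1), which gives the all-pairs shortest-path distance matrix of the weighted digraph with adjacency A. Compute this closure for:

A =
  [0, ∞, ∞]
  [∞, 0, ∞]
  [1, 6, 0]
Closure =
  [0, ∞, ∞]
  [∞, 0, ∞]
  [1, 6, 0]

This is the Floyd-Warshall all-pairs shortest-path computation. For each intermediate vertex k = 0, 1, …, 2, update dist[i][j] ← min(dist[i][j], dist[i][k] + dist[k][j]). The final matrix gives, for each (i, j), the minimum total weight of any directed path from i to j (possibly empty when i = j).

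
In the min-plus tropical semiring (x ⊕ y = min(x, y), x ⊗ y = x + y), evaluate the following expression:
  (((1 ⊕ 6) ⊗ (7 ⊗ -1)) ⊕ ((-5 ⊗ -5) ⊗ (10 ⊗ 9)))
(((1 ⊕ 6) ⊗ (7 ⊗ -1)) ⊕ ((-5 ⊗ -5) ⊗ (10 ⊗ 9))) = 7

Expand innermost to outermost. Recall ⊕ takes the minimum of its arguments and ⊗ takes their sum. Working out the expression (((1 ⊕ 6) ⊗ (7 ⊗ -1)) ⊕ ((-5 ⊗ -5) ⊗ (10 ⊗ 9))) gives 7.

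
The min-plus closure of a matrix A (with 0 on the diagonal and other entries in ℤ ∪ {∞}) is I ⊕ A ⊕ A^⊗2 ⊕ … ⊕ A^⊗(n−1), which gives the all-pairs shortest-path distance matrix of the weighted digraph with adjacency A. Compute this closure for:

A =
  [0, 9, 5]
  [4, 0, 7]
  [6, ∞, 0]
Closure =
  [0, 9, 5]
  [4, 0, 7]
  [6, 15, 0]

This is the Floyd-Warshall all-pairs shortest-path computation. For each intermediate vertex k = 0, 1, …, 2, update dist[i][j] ← min(dist[i][j], dist[i][k] + dist[k][j]). The final matrix gives, for each (i, j), the minimum total weight of any directed path from i to j (possibly empty when i = j).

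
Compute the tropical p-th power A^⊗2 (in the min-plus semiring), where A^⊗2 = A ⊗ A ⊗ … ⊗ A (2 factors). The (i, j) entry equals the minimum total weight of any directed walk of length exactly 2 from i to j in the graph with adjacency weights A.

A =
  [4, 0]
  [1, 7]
A^⊗2 =
  [1, 4]
  [5, 1]

Each entry (A^⊗2)_ij equals the minimum over all length-2 walks i = v_0 → v_1 → … → v_2 = j of Σ_t A[v_t][v_{t+1}]. For example, for (i, j) = (0, 1) we minimise over 2 possible intermediate vertex sequences; the minimum is 4, attained along the walk 0 → 0 → 1.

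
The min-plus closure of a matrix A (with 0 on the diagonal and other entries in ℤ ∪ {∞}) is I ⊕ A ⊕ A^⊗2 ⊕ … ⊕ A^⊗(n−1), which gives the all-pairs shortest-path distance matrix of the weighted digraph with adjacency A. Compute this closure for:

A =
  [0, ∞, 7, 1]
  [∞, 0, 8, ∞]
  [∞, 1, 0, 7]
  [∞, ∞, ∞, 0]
Closure =
  [0, 8, 7, 1]
  [∞, 0, 8, 15]
  [∞, 1, 0, 7]
  [∞, ∞, ∞, 0]

This is the Floyd-Warshall all-pairs shortest-path computation. For each intermediate vertex k = 0, 1, …, 3, update dist[i][j] ← min(dist[i][j], dist[i][k] + dist[k][j]). The final matrix gives, for each (i, j), the minimum total weight of any directed path from i to j (possibly empty when i = j).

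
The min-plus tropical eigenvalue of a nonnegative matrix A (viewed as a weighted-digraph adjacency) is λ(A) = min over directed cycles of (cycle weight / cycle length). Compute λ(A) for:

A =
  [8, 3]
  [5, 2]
λ(A) = 2

Enumerate directed cycles and compute their means (weight / length). Sample:
  cycle 0 → 0: weight = 8, length = 1, mean = 8/1 ≈ 8.000
  cycle 1 → 1: weight = 2, length = 1, mean = 2/1 ≈ 2.000
  cycle 0 → 1 → 0: weight = 8, length = 2, mean = 8/2 ≈ 4.000
  cycle 1 → 0 → 1: weight = 8, length = 2, mean = 8/2 ≈ 4.000
Minimum mean = 2.000, attained e.g. along the cycle 1 → 1 with weight 2 and length 1. So λ(A) = 2/1 = 2.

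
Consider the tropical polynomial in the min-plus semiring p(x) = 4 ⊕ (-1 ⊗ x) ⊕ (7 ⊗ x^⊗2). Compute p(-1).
p(-1) = -2

A tropical monomial a ⊗ x^⊗i evaluates to a + i · x. Evaluating each term at x = -1:
  Term 0 contributes 4 + 0 · -1 = 4
  Term 1 contributes -1 + 1 · -1 = -2
  Term 2 contributes 7 + 2 · -1 = 5
p(-1) = ⊕ of these = min[4, -2, 5] = -2.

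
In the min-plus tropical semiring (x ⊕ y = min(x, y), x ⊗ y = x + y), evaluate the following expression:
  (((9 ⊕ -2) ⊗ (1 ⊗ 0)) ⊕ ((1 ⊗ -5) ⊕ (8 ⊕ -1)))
(((9 ⊕ -2) ⊗ (1 ⊗ 0)) ⊕ ((1 ⊗ -5) ⊕ (8 ⊕ -1))) = -4

Expand innermost to outermost. Recall ⊕ takes the minimum of its arguments and ⊗ takes their sum. Working out the expression (((9 ⊕ -2) ⊗ (1 ⊗ 0)) ⊕ ((1 ⊗ -5) ⊕ (8 ⊕ -1))) gives -4.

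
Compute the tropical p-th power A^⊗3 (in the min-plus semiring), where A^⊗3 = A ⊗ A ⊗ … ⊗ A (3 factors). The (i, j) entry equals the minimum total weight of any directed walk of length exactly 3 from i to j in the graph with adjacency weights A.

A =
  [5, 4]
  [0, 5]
A^⊗3 =
  [9, 8]
  [4, 9]

Each entry (A^⊗3)_ij equals the minimum over all length-3 walks i = v_0 → v_1 → … → v_3 = j of Σ_t A[v_t][v_{t+1}]. For example, for (i, j) = (0, 1) we minimise over 4 possible intermediate vertex sequences; the minimum is 8, attained along the walk 0 → 1 → 0 → 1.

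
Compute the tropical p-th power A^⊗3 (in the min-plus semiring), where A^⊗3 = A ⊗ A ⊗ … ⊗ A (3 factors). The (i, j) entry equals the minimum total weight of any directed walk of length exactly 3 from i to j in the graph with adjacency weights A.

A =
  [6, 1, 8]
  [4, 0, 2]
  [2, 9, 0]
A^⊗3 =
  [5, 1, 3]
  [4, 0, 2]
  [2, 3, 0]

Each entry (A^⊗3)_ij equals the minimum over all length-3 walks i = v_0 → v_1 → … → v_3 = j of Σ_t A[v_t][v_{t+1}]. For example, for (i, j) = (0, 2) we minimise over 9 possible intermediate vertex sequences; the minimum is 3, attained along the walk 0 → 1 → 1 → 2.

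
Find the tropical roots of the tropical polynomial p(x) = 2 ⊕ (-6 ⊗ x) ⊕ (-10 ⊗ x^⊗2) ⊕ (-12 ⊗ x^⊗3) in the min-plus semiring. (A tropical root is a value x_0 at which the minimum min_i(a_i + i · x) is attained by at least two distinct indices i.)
Roots: {2, 4, 8}

Each tropical root is a break point of the lower envelope of the lines y = a_i + i · x (there are 4 lines, with slopes 0, 1, ..., 3). Only the lines that attain the minimum somewhere contribute to roots; other lines are dominated. Here the surviving (envelope) indices are i = 3, i = 2, i = 1, i = 0.
Intersections between consecutive envelope lines give the roots: for adjacent envelope indices i < j the intersection is x = (a_i − a_j) / (j − i). Reading off the sorted break points: {2, 4, 8}.
Verification: at each break x_0, at least two indices attain the minimum of min_i(a_i + i · x_0).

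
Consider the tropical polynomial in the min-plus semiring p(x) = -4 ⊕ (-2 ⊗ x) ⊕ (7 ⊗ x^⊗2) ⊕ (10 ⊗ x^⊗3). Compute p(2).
p(2) = -4

A tropical monomial a ⊗ x^⊗i evaluates to a + i · x. Evaluating each term at x = 2:
  Term 0 contributes -4 + 0 · 2 = -4
  Term 1 contributes -2 + 1 · 2 = 0
  Term 2 contributes 7 + 2 · 2 = 11
  Term 3 contributes 10 + 3 · 2 = 16
p(2) = ⊕ of these = min[-4, 0, 11, 16] = -4.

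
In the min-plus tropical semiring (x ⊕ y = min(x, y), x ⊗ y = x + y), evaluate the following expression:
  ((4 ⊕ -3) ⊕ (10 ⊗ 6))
((4 ⊕ -3) ⊕ (10 ⊗ 6)) = -3

Expand innermost to outermost. Recall ⊕ takes the minimum of its arguments and ⊗ takes their sum. Working out the expression ((4 ⊕ -3) ⊕ (10 ⊗ 6)) gives -3.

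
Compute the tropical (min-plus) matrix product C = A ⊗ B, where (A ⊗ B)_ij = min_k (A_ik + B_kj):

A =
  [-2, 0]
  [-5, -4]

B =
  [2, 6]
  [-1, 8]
A ⊗ B =
  [-1, 4]
  [-5, 1]

Apply the min-plus product entry-by-entry:
  C[0][0] = min over k of (A[0][0] + B[0][0] = -2 + 2 = 0, A[0][1] + B[1][0] = 0 + -1 = -1) = -1 (attained at k = 1)
  C[0][1] = min over k of (A[0][0] + B[0][1] = -2 + 6 = 4, A[0][1] + B[1][1] = 0 + 8 = 8) = 4 (attained at k = 0)
  C[1][0] = min over k of (A[1][0] + B[0][0] = -5 + 2 = -3, A[1][1] + B[1][0] = -4 + -1 = -5) = -5 (attained at k = 1)
  C[1][1] = min over k of (A[1][0] + B[0][1] = -5 + 6 = 1, A[1][1] + B[1][1] = -4 + 8 = 4) = 1 (attained at k = 0)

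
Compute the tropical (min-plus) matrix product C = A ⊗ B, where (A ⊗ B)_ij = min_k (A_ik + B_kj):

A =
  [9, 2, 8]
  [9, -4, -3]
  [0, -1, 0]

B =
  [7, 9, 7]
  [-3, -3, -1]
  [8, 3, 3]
A ⊗ B =
  [-1, -1, 1]
  [-7, -7, -5]
  [-4, -4, -2]

Apply the min-plus product entry-by-entry:
  C[0][0] = min over k of (A[0][0] + B[0][0] = 9 + 7 = 16, A[0][1] + B[1][0] = 2 + -3 = -1, A[0][2] + B[2][0] = 8 + 8 = 16) = -1 (attained at k = 1)
  C[0][1] = min over k of (A[0][0] + B[0][1] = 9 + 9 = 18, A[0][1] + B[1][1] = 2 + -3 = -1, A[0][2] + B[2][1] = 8 + 3 = 11) = -1 (attained at k = 1)
  C[0][2] = min over k of (A[0][0] + B[0][2] = 9 + 7 = 16, A[0][1] + B[1][2] = 2 + -1 = 1, A[0][2] + B[2][2] = 8 + 3 = 11) = 1 (attained at k = 1)
  C[1][0] = min over k of (A[1][0] + B[0][0] = 9 + 7 = 16, A[1][1] + B[1][0] = -4 + -3 = -7, A[1][2] + B[2][0] = -3 + 8 = 5) = -7 (attained at k = 1)
  C[1][1] = min over k of (A[1][0] + B[0][1] = 9 + 9 = 18, A[1][1] + B[1][1] = -4 + -3 = -7, A[1][2] + B[2][1] = -3 + 3 = 0) = -7 (attained at k = 1)
  C[1][2] = min over k of (A[1][0] + B[0][2] = 9 + 7 = 16, A[1][1] + B[1][2] = -4 + -1 = -5, A[1][2] + B[2][2] = -3 + 3 = 0) = -5 (attained at k = 1)
  C[2][0] = min over k of (A[2][0] + B[0][0] = 0 + 7 = 7, A[2][1] + B[1][0] = -1 + -3 = -4, A[2][2] + B[2][0] = 0 + 8 = 8) = -4 (attained at k = 1)
  C[2][1] = min over k of (A[2][0] + B[0][1] = 0 + 9 = 9, A[2][1] + B[1][1] = -1 + -3 = -4, A[2][2] + B[2][1] = 0 + 3 = 3) = -4 (attained at k = 1)
  C[2][2] = min over k of (A[2][0] + B[0][2] = 0 + 7 = 7, A[2][1] + B[1][2] = -1 + -1 = -2, A[2][2] + B[2][2] = 0 + 3 = 3) = -2 (attained at k = 1)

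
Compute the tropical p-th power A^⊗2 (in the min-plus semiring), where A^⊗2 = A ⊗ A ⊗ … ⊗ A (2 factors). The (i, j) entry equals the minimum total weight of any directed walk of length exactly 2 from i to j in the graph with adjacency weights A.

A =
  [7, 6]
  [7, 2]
A^⊗2 =
  [13, 8]
  [9, 4]

Each entry (A^⊗2)_ij equals the minimum over all length-2 walks i = v_0 → v_1 → … → v_2 = j of Σ_t A[v_t][v_{t+1}]. For example, for (i, j) = (0, 1) we minimise over 2 possible intermediate vertex sequences; the minimum is 8, attained along the walk 0 → 1 → 1.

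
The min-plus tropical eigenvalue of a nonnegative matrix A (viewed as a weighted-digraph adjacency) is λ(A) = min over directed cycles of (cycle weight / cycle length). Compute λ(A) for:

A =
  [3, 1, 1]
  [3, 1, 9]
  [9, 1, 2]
λ(A) = 1

Enumerate directed cycles and compute their means (weight / length). Sample:
  cycle 0 → 0: weight = 3, length = 1, mean = 3/1 ≈ 3.000
  cycle 1 → 1: weight = 1, length = 1, mean = 1/1 ≈ 1.000
  cycle 2 → 2: weight = 2, length = 1, mean = 2/1 ≈ 2.000
  cycle 0 → 1 → 0: weight = 4, length = 2, mean = 4/2 ≈ 2.000
  cycle 0 → 2 → 0: weight = 10, length = 2, mean = 10/2 ≈ 5.000
  cycle 1 → 0 → 1: weight = 4, length = 2, mean = 4/2 ≈ 2.000
Minimum mean = 1.000, attained e.g. along the cycle 1 → 1 with weight 1 and length 1. So λ(A) = 1/1 = 1.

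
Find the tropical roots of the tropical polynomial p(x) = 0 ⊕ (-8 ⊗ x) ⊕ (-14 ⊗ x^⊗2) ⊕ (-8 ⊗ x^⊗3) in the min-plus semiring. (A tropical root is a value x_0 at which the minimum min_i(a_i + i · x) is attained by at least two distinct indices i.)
Roots: {-6, 6, 8}

Each tropical root is a break point of the lower envelope of the lines y = a_i + i · x (there are 4 lines, with slopes 0, 1, ..., 3). Only the lines that attain the minimum somewhere contribute to roots; other lines are dominated. Here the surviving (envelope) indices are i = 3, i = 2, i = 1, i = 0.
Intersections between consecutive envelope lines give the roots: for adjacent envelope indices i < j the intersection is x = (a_i − a_j) / (j − i). Reading off the sorted break points: {-6, 6, 8}.
Verification: at each break x_0, at least two indices attain the minimum of min_i(a_i + i · x_0).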